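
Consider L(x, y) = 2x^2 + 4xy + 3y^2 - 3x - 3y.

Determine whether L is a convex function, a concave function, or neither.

convex

L is quadratic, so its Hessian is the constant matrix H = [[4, 4], [4, 6]].
det(H) = 8, tr(H) = 10.
det(H) > 0 and tr(H) > 0, so H is positive definite everywhere: convex.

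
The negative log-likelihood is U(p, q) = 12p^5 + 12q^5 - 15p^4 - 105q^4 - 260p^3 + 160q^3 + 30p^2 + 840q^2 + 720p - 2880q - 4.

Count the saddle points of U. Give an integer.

U separates as a function of p plus a function of q, so ∇U=0 decouples.
∂U/∂p = 60(p - 4)(p - 1)(p + 1)(p + 3) = 0 at p ∈ {-3, -1, 1, 4}; ∂U/∂q = 60(q - 4)(q - 3)(q - 2)(q + 2) = 0 at q ∈ {-2, 2, 3, 4}.
The Hessian is diagonal: diag(U_pp, U_qq). Second derivatives: U_pp(-3)=-3360, U_pp(-1)=1200, U_pp(1)=-1440, U_pp(4)=6300; U_qq(-2)=-7200, U_qq(2)=480, U_qq(3)=-300, U_qq(4)=720.
Saddle points occur where the two diagonal entries have opposite signs: (-3, 2), (-3, 4), (-1, -2), (-1, 3), (1, 2), (1, 4), (4, -2), (4, 3). Count: 8.

8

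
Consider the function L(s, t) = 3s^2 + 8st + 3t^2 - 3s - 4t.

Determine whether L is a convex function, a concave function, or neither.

neither

L is quadratic, so its Hessian is the constant matrix H = [[6, 8], [8, 6]].
det(H) = -28, tr(H) = 12.
det(H) < 0, so H is indefinite: neither convex nor concave.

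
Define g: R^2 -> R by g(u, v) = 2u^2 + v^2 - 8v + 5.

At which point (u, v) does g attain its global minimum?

(0, 4)

g(u,v) separates as P(u) + Q(v) + 5, so its minimum is min P + min Q + 5.
P'(u) = 4u vanishes at u ∈ {0}; Q'(v) = 2v - 8 vanishes at v ∈ {4}.
Local minima of P (where P''>0): P(0)=0. Local minima of Q: Q(4)=-16.
So the global minimum of g is P(0) + Q(4) + 5 = 0 − 16 + 5 = -11, attained at (0, 4).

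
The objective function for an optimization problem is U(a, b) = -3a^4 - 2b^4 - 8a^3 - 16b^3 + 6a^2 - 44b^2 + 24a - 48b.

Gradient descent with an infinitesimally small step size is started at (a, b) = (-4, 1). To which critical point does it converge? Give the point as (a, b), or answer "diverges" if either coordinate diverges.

U is separable, so gradient descent decouples: a follows -∂U/∂a, b follows -∂U/∂b.
∂U/∂a = -12(a - 1)(a + 1)(a + 2); at a=-4 this is 360, so a decreases.
∂U/∂b = -8(b + 1)(b + 2)(b + 3); at b=1 this is -192, so b increases.
The a-coordinate has no critical point in that direction and runs off to infinity.

diverges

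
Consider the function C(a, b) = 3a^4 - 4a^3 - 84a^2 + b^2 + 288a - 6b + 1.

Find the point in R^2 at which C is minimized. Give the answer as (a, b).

(-4, 3)

C(a,b) separates as P(a) + Q(b) + 1, so its minimum is min P + min Q + 1.
P'(a) = 12(a - 3)(a - 2)(a + 4) vanishes at a ∈ {-4, 2, 3}; Q'(b) = 2b - 6 vanishes at b ∈ {3}.
Local minima of P (where P''>0): P(-4)=-1472, P(3)=243. Local minima of Q: Q(3)=-9.
So the global minimum of C is P(-4) + Q(3) + 1 = -1472 − 9 + 1 = -1480, attained at (-4, 3).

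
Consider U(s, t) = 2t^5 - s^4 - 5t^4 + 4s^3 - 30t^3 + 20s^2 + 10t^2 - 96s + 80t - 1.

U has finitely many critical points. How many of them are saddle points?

6

U separates as a function of s plus a function of t, so ∇U=0 decouples.
∂U/∂s = -4(s - 4)(s - 2)(s + 3) = 0 at s ∈ {-3, 2, 4}; ∂U/∂t = 10(t - 4)(t - 1)(t + 1)(t + 2) = 0 at t ∈ {-2, -1, 1, 4}.
The Hessian is diagonal: diag(U_ss, U_tt). Second derivatives: U_ss(-3)=-140, U_ss(2)=40, U_ss(4)=-56; U_tt(-2)=-180, U_tt(-1)=100, U_tt(1)=-180, U_tt(4)=900.
Saddle points occur where the two diagonal entries have opposite signs: (-3, -1), (-3, 4), (2, -2), (2, 1), (4, -1), (4, 4). Count: 6.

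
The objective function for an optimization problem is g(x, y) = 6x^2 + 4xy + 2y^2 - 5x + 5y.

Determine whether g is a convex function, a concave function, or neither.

g is quadratic, so its Hessian is the constant matrix H = [[12, 4], [4, 4]].
det(H) = 32, tr(H) = 16.
det(H) > 0 and tr(H) > 0, so H is positive definite everywhere: convex.

convex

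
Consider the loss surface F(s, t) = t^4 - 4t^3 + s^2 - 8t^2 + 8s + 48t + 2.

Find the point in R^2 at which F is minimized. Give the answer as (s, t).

F(s,t) separates as P(s) + Q(t) + 2, so its minimum is min P + min Q + 2.
P'(s) = 2s + 8 vanishes at s ∈ {-4}; Q'(t) = 4(t - 3)(t - 2)(t + 2) vanishes at t ∈ {-2, 2, 3}.
Local minima of P (where P''>0): P(-4)=-16. Local minima of Q: Q(-2)=-80, Q(3)=45.
So the global minimum of F is P(-4) + Q(-2) + 2 = -16 − 80 + 2 = -94, attained at (-4, -2).

(-4, -2)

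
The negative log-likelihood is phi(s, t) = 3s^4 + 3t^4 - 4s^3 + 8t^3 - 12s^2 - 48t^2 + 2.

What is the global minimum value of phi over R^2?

phi(s,t) separates as P(s) + Q(t) + 2, so its minimum is min P + min Q + 2.
P'(s) = 12s(s - 2)(s + 1) vanishes at s ∈ {-1, 0, 2}; Q'(t) = 12t(t - 2)(t + 4) vanishes at t ∈ {-4, 0, 2}.
Local minima of P (where P''>0): P(-1)=-5, P(2)=-32. Local minima of Q: Q(-4)=-512, Q(2)=-80.
So the global minimum of phi is P(2) + Q(-4) + 2 = -32 − 512 + 2 = -542, attained at (2, -4).

-542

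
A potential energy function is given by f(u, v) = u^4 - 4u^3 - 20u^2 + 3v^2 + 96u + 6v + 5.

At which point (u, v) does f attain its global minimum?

f(u,v) separates as P(u) + Q(v) + 5, so its minimum is min P + min Q + 5.
P'(u) = 4(u - 4)(u - 2)(u + 3) vanishes at u ∈ {-3, 2, 4}; Q'(v) = 6v + 6 vanishes at v ∈ {-1}.
Local minima of P (where P''>0): P(-3)=-279, P(4)=64. Local minima of Q: Q(-1)=-3.
So the global minimum of f is P(-3) + Q(-1) + 5 = -279 − 3 + 5 = -277, attained at (-3, -1).

(-3, -1)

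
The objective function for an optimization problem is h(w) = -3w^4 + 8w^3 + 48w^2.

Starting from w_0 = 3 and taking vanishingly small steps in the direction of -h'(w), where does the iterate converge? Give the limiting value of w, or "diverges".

h'(w) = -12w(w - 4)(w + 2), so h'(3) = 180.
Gradient descent moves in the -h' direction, i.e. w is decreasing.
The nearest critical point in that direction is w = 0, where h'' = 96 > 0 (a local minimum). The iterate converges there.

0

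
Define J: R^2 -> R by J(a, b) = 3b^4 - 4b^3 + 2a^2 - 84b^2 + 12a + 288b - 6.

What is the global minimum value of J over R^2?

-1496

J(a,b) separates as P(a) + Q(b) − 6, so its minimum is min P + min Q − 6.
P'(a) = 4a + 12 vanishes at a ∈ {-3}; Q'(b) = 12(b - 3)(b - 2)(b + 4) vanishes at b ∈ {-4, 2, 3}.
Local minima of P (where P''>0): P(-3)=-18. Local minima of Q: Q(-4)=-1472, Q(3)=243.
So the global minimum of J is P(-3) + Q(-4) − 6 = -18 − 1472 − 6 = -1496, attained at (-3, -4).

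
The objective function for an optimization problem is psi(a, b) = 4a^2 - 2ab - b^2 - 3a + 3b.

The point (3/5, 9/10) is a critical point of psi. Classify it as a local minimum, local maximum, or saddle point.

saddle point

The Hessian of psi is constant: H = [[8, -2], [-2, -2]].
det(H) = 8·(-2) − (-2)² = -20.
Since det(H) < 0, H is indefinite and the critical point is a saddle point.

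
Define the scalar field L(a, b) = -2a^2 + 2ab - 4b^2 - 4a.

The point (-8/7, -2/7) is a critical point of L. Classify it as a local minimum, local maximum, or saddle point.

local maximum

The Hessian of L is constant: H = [[-4, 2], [2, -8]].
det(H) = (-4)·(-8) − 2² = 28.
det(H) > 0 and tr(H) = -12 < 0, so H is negative definite and the point is a local maximum.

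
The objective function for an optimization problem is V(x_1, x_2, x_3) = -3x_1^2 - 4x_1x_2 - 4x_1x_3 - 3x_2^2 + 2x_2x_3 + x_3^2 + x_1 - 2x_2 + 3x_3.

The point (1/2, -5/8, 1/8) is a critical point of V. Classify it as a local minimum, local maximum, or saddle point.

The Hessian is constant: H = [[-6, -4, -4], [-4, -6, 2], [-4, 2, 2]].
Leading principal minors: Δ₁ = -6, Δ₂ = 20, Δ₃ = 224.
The minors fit neither the all-positive nor the alternating-sign pattern, so H is indefinite: a saddle point.

saddle point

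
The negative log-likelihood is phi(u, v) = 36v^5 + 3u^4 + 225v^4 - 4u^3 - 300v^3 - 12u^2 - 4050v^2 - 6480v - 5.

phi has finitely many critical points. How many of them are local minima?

4

phi separates as a function of u plus a function of v, so ∇phi=0 decouples.
∂phi/∂u = 12u(u - 2)(u + 1) = 0 at u ∈ {-1, 0, 2}; ∂phi/∂v = 180(v - 3)(v + 1)(v + 3)(v + 4) = 0 at v ∈ {-4, -3, -1, 3}.
The Hessian is diagonal: diag(phi_uu, phi_vv). Second derivatives: phi_uu(-1)=36, phi_uu(0)=-24, phi_uu(2)=72; phi_vv(-4)=-3780, phi_vv(-3)=2160, phi_vv(-1)=-4320, phi_vv(3)=30240.
Local minima occur where both diagonal entries positive: (-1, -3), (-1, 3), (2, -3), (2, 3). Count: 4.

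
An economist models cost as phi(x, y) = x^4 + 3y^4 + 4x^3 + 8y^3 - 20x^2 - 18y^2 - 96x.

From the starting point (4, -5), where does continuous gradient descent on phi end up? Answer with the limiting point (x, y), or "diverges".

phi is separable, so gradient descent decouples: x follows -∂phi/∂x, y follows -∂phi/∂y.
∂phi/∂x = 4(x - 3)(x + 2)(x + 4); at x=4 this is 192, so x decreases.
∂phi/∂y = 12y(y - 1)(y + 3); at y=-5 this is -720, so y increases.
x converges to its nearest critical value 3 (a local min of the x-part); y converges to -3. The iterate converges to (3, -3).

(3, -3)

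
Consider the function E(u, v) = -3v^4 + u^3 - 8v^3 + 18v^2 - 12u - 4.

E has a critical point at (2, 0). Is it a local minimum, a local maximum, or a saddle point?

The mixed partial ∂²E/∂u∂v is 0, so the Hessian at any point is diag(E_uu, E_vv) = diag(6u, 12(-3v^2 - 4v + 3)).
At (2, 0): H = diag(12, 36).
Both eigenvalues are positive, so H is positive definite: a local minimum.

local minimum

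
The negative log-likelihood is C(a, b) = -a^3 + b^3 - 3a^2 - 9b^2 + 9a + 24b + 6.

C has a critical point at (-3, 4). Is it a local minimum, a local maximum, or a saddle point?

The mixed partial ∂²C/∂a∂b is 0, so the Hessian at any point is diag(C_aa, C_bb) = diag(-6(a + 1), 6(b - 3)).
At (-3, 4): H = diag(12, 6).
Both eigenvalues are positive, so H is positive definite: a local minimum.

local minimum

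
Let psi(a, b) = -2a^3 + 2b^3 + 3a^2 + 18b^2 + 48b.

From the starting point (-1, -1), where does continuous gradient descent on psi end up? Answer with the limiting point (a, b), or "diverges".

psi is separable, so gradient descent decouples: a follows -∂psi/∂a, b follows -∂psi/∂b.
∂psi/∂a = -6a(a - 1); at a=-1 this is -12, so a increases.
∂psi/∂b = 6(b + 2)(b + 4); at b=-1 this is 18, so b decreases.
a converges to its nearest critical value 0 (a local min of the a-part); b converges to -2. The iterate converges to (0, -2).

(0, -2)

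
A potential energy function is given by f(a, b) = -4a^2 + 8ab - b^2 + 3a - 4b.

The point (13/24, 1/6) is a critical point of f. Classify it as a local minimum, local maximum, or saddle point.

saddle point

The Hessian of f is constant: H = [[-8, 8], [8, -2]].
det(H) = (-8)·(-2) − 8² = -48.
Since det(H) < 0, H is indefinite and the critical point is a saddle point.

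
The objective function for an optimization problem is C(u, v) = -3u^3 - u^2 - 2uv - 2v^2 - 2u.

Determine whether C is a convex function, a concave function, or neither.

The term -3u^3 is cubic, so the Hessian is not constant.
∂²C/∂u² = -18u - 2, which takes both signs as u varies (negative for sufficiently large u). A diagonal entry of the Hessian changing sign means the Hessian is neither positive- nor negative-semidefinite on all of R^2.

neither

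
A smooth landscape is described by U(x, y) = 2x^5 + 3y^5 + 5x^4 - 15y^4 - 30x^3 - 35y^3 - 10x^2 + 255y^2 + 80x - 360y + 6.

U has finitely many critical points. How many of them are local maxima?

U separates as a function of x plus a function of y, so ∇U=0 decouples.
∂U/∂x = 10(x - 2)(x - 1)(x + 1)(x + 4) = 0 at x ∈ {-4, -1, 1, 2}; ∂U/∂y = 15(y - 4)(y - 2)(y - 1)(y + 3) = 0 at y ∈ {-3, 1, 2, 4}.
The Hessian is diagonal: diag(U_xx, U_yy). Second derivatives: U_xx(-4)=-900, U_xx(-1)=180, U_xx(1)=-100, U_xx(2)=180; U_yy(-3)=-2100, U_yy(1)=180, U_yy(2)=-150, U_yy(4)=630.
Local maxima occur where both diagonal entries negative: (-4, -3), (-4, 2), (1, -3), (1, 2). Count: 4.

4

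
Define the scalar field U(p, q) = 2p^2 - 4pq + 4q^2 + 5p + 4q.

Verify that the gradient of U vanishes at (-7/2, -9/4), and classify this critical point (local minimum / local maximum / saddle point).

local minimum

∇U = (4p - 4q + 5, -4p + 8q + 4); substituting (-7/2, -9/4) gives ∇U = (0, 0), so (-7/2, -9/4) is indeed a critical point.
The Hessian of U is constant: H = [[4, -4], [-4, 8]].
det(H) = 4·8 − (-4)² = 16.
det(H) > 0 and tr(H) = 12 > 0, so H is positive definite and the point is a local minimum.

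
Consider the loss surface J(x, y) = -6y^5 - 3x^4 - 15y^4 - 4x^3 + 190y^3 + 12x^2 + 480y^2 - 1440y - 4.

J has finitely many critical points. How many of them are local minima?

J separates as a function of x plus a function of y, so ∇J=0 decouples.
∂J/∂x = -12x(x - 1)(x + 2) = 0 at x ∈ {-2, 0, 1}; ∂J/∂y = -30(y - 4)(y - 1)(y + 3)(y + 4) = 0 at y ∈ {-4, -3, 1, 4}.
The Hessian is diagonal: diag(J_xx, J_yy). Second derivatives: J_xx(-2)=-72, J_xx(0)=24, J_xx(1)=-36; J_yy(-4)=1200, J_yy(-3)=-840, J_yy(1)=1800, J_yy(4)=-5040.
Local minima occur where both diagonal entries positive: (0, -4), (0, 1). Count: 2.

2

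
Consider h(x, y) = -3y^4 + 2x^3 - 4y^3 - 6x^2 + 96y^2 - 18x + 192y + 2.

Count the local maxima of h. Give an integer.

2

h separates as a function of x plus a function of y, so ∇h=0 decouples.
∂h/∂x = 6(x - 3)(x + 1) = 0 at x ∈ {-1, 3}; ∂h/∂y = -12(y - 4)(y + 1)(y + 4) = 0 at y ∈ {-4, -1, 4}.
The Hessian is diagonal: diag(h_xx, h_yy). Second derivatives: h_xx(-1)=-24, h_xx(3)=24; h_yy(-4)=-288, h_yy(-1)=180, h_yy(4)=-480.
Local maxima occur where both diagonal entries negative: (-1, -4), (-1, 4). Count: 2.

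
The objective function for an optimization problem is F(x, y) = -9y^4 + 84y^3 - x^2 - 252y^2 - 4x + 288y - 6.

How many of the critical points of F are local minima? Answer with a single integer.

F separates as a function of x plus a function of y, so ∇F=0 decouples.
∂F/∂x = -2(x + 2) = 0 at x ∈ {-2}; ∂F/∂y = -36(y - 4)(y - 2)(y - 1) = 0 at y ∈ {1, 2, 4}.
The Hessian is diagonal: diag(F_xx, F_yy). Second derivatives: F_xx(-2)=-2; F_yy(1)=-108, F_yy(2)=72, F_yy(4)=-216.
Local minima occur where both diagonal entries positive: none. Count: 0.

0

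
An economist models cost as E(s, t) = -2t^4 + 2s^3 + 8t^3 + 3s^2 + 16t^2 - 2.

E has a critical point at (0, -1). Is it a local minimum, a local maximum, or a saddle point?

saddle point

The mixed partial ∂²E/∂s∂t is 0, so the Hessian at any point is diag(E_ss, E_tt) = diag(6(2s + 1), 8(-3t^2 + 6t + 4)).
At (0, -1): H = diag(6, -40).
The eigenvalues have opposite signs, so H is indefinite: a saddle point.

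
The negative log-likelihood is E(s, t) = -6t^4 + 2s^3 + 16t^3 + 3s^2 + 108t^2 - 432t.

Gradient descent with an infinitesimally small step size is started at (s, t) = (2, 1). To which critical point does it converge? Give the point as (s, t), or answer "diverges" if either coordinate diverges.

E is separable, so gradient descent decouples: s follows -∂E/∂s, t follows -∂E/∂t.
∂E/∂s = 6s(s + 1); at s=2 this is 36, so s decreases.
∂E/∂t = -24(t - 3)(t - 2)(t + 3); at t=1 this is -192, so t increases.
s converges to its nearest critical value 0 (a local min of the s-part); t converges to 2. The iterate converges to (0, 2).

(0, 2)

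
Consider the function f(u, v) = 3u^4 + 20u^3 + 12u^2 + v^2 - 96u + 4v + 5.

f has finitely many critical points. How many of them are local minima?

f separates as a function of u plus a function of v, so ∇f=0 decouples.
∂f/∂u = 12(u - 1)(u + 2)(u + 4) = 0 at u ∈ {-4, -2, 1}; ∂f/∂v = 2(v + 2) = 0 at v ∈ {-2}.
The Hessian is diagonal: diag(f_uu, f_vv). Second derivatives: f_uu(-4)=120, f_uu(-2)=-72, f_uu(1)=180; f_vv(-2)=2.
Local minima occur where both diagonal entries positive: (-4, -2), (1, -2). Count: 2.

2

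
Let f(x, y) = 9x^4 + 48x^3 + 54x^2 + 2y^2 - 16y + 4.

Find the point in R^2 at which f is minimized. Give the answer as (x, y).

(-3, 4)

f(x,y) separates as P(x) + Q(y) + 4, so its minimum is min P + min Q + 4.
P'(x) = 36x(x + 1)(x + 3) vanishes at x ∈ {-3, -1, 0}; Q'(y) = 4y - 16 vanishes at y ∈ {4}.
Local minima of P (where P''>0): P(-3)=-81, P(0)=0. Local minima of Q: Q(4)=-32.
So the global minimum of f is P(-3) + Q(4) + 4 = -81 − 32 + 4 = -109, attained at (-3, 4).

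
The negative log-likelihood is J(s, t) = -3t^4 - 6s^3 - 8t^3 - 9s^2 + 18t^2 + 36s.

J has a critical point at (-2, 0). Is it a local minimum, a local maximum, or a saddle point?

local minimum

The mixed partial ∂²J/∂s∂t is 0, so the Hessian at any point is diag(J_ss, J_tt) = diag(-18(2s + 1), 12(-3t^2 - 4t + 3)).
At (-2, 0): H = diag(54, 36).
Both eigenvalues are positive, so H is positive definite: a local minimum.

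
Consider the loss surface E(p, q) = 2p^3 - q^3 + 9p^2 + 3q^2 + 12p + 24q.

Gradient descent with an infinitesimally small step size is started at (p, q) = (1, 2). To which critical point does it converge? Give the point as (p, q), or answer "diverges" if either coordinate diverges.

E is separable, so gradient descent decouples: p follows -∂E/∂p, q follows -∂E/∂q.
∂E/∂p = 6(p + 1)(p + 2); at p=1 this is 36, so p decreases.
∂E/∂q = -3(q - 4)(q + 2); at q=2 this is 24, so q decreases.
p converges to its nearest critical value -1 (a local min of the p-part); q converges to -2. The iterate converges to (-1, -2).

(-1, -2)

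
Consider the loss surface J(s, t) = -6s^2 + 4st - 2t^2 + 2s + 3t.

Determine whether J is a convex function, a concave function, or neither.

concave

J is quadratic, so its Hessian is the constant matrix H = [[-12, 4], [4, -4]].
det(H) = 32, tr(H) = -16.
det(H) > 0 and tr(H) < 0, so H is negative definite everywhere: concave.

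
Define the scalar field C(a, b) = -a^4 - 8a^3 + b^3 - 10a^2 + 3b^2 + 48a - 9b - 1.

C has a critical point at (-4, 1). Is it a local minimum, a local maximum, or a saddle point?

The mixed partial ∂²C/∂a∂b is 0, so the Hessian at any point is diag(C_aa, C_bb) = diag(-4(3a^2 + 12a + 5), 6(b + 1)).
At (-4, 1): H = diag(-20, 12).
The eigenvalues have opposite signs, so H is indefinite: a saddle point.

saddle point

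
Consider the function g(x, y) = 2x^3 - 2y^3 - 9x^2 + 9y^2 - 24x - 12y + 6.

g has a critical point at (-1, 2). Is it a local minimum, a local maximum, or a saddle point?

local maximum

The mixed partial ∂²g/∂x∂y is 0, so the Hessian at any point is diag(g_xx, g_yy) = diag(6(2x - 3), 6(-2y + 3)).
At (-1, 2): H = diag(-30, -6).
Both eigenvalues are negative, so H is negative definite: a local maximum.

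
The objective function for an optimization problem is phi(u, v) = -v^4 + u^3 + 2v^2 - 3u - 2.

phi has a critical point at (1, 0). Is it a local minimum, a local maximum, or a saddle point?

local minimum

The mixed partial ∂²phi/∂u∂v is 0, so the Hessian at any point is diag(phi_uu, phi_vv) = diag(6u, 4(-3v^2 + 1)).
At (1, 0): H = diag(6, 4).
Both eigenvalues are positive, so H is positive definite: a local minimum.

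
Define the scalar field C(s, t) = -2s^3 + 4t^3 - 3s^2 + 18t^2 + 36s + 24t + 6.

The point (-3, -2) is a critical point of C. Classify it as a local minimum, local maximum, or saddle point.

The mixed partial ∂²C/∂s∂t is 0, so the Hessian at any point is diag(C_ss, C_tt) = diag(-6(2s + 1), 12(2t + 3)).
At (-3, -2): H = diag(30, -12).
The eigenvalues have opposite signs, so H is indefinite: a saddle point.

saddle point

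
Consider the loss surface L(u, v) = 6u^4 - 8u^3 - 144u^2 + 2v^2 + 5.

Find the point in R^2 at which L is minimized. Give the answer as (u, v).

L(u,v) separates as P(u) + Q(v) + 5, so its minimum is min P + min Q + 5.
P'(u) = 24u(u - 4)(u + 3) vanishes at u ∈ {-3, 0, 4}; Q'(v) = 4v vanishes at v ∈ {0}.
Local minima of P (where P''>0): P(-3)=-594, P(4)=-1280. Local minima of Q: Q(0)=0.
So the global minimum of L is P(4) + Q(0) + 5 = -1280 + 0 + 5 = -1275, attained at (4, 0).

(4, 0)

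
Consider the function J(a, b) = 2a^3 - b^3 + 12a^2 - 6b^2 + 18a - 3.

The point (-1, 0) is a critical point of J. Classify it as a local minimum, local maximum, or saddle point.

saddle point

The mixed partial ∂²J/∂a∂b is 0, so the Hessian at any point is diag(J_aa, J_bb) = diag(12(a + 2), -6(b + 2)).
At (-1, 0): H = diag(12, -12).
The eigenvalues have opposite signs, so H is indefinite: a saddle point.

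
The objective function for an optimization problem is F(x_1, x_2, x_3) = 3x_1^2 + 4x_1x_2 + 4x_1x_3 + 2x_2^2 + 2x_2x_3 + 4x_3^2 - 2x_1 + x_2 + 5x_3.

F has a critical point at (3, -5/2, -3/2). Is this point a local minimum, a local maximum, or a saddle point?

local minimum

The Hessian is constant: H = [[6, 4, 4], [4, 4, 2], [4, 2, 8]].
Leading principal minors: Δ₁ = 6, Δ₂ = 8, Δ₃ = 40.
All leading minors are positive, so H is positive definite: a local minimum.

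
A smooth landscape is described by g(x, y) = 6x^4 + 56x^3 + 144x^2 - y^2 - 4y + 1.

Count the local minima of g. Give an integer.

g separates as a function of x plus a function of y, so ∇g=0 decouples.
∂g/∂x = 24x(x + 3)(x + 4) = 0 at x ∈ {-4, -3, 0}; ∂g/∂y = -2(y + 2) = 0 at y ∈ {-2}.
The Hessian is diagonal: diag(g_xx, g_yy). Second derivatives: g_xx(-4)=96, g_xx(-3)=-72, g_xx(0)=288; g_yy(-2)=-2.
Local minima occur where both diagonal entries positive: none. Count: 0.

0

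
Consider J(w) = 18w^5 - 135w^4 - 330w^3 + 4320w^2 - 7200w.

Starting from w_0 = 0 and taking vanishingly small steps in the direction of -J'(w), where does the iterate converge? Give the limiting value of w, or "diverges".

1

J'(w) = 90(w - 5)(w - 4)(w - 1)(w + 4), so J'(0) = -7200.
Gradient descent moves in the -J' direction, i.e. w is increasing.
The nearest critical point in that direction is w = 1, where J'' = 5400 > 0 (a local minimum). The iterate converges there.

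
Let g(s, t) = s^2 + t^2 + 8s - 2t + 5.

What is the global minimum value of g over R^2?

-12

g(s,t) separates as P(s) + Q(t) + 5, so its minimum is min P + min Q + 5.
P'(s) = 2s + 8 vanishes at s ∈ {-4}; Q'(t) = 2(t - 1) vanishes at t ∈ {1}.
Local minima of P (where P''>0): P(-4)=-16. Local minima of Q: Q(1)=-1.
So the global minimum of g is P(-4) + Q(1) + 5 = -16 − 1 + 5 = -12, attained at (-4, 1).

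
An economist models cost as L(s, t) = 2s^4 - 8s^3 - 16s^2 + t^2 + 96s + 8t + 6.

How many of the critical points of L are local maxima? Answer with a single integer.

L separates as a function of s plus a function of t, so ∇L=0 decouples.
∂L/∂s = 8(s - 3)(s - 2)(s + 2) = 0 at s ∈ {-2, 2, 3}; ∂L/∂t = 2(t + 4) = 0 at t ∈ {-4}.
The Hessian is diagonal: diag(L_ss, L_tt). Second derivatives: L_ss(-2)=160, L_ss(2)=-32, L_ss(3)=40; L_tt(-4)=2.
Local maxima occur where both diagonal entries negative: none. Count: 0.

0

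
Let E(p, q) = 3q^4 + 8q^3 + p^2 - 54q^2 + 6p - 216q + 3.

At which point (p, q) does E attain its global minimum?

(-3, 3)

E(p,q) separates as A(p) + B(q) + 3, so its minimum is min A + min B + 3.
A'(p) = 2p + 6 vanishes at p ∈ {-3}; B'(q) = 12(q - 3)(q + 2)(q + 3) vanishes at q ∈ {-3, -2, 3}.
Local minima of A (where A''>0): A(-3)=-9. Local minima of B: B(-3)=189, B(3)=-675.
So the global minimum of E is A(-3) + B(3) + 3 = -9 − 675 + 3 = -681, attained at (-3, 3).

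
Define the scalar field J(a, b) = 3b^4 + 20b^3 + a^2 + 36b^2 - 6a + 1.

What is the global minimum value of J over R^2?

-8

J(a,b) separates as P(a) + Q(b) + 1, so its minimum is min P + min Q + 1.
P'(a) = 2a - 6 vanishes at a ∈ {3}; Q'(b) = 12b(b + 2)(b + 3) vanishes at b ∈ {-3, -2, 0}.
Local minima of P (where P''>0): P(3)=-9. Local minima of Q: Q(-3)=27, Q(0)=0.
So the global minimum of J is P(3) + Q(0) + 1 = -9 + 0 + 1 = -8, attained at (3, 0).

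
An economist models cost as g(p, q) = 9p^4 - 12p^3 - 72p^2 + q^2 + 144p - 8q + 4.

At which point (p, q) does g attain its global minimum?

(-2, 4)

g(p,q) separates as A(p) + B(q) + 4, so its minimum is min A + min B + 4.
A'(p) = 36(p - 2)(p - 1)(p + 2) vanishes at p ∈ {-2, 1, 2}; B'(q) = 2q - 8 vanishes at q ∈ {4}.
Local minima of A (where A''>0): A(-2)=-336, A(2)=48. Local minima of B: B(4)=-16.
So the global minimum of g is A(-2) + B(4) + 4 = -336 − 16 + 4 = -348, attained at (-2, 4).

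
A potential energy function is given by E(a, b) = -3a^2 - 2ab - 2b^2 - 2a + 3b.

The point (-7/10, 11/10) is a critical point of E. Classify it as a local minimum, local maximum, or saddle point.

The Hessian of E is constant: H = [[-6, -2], [-2, -4]].
det(H) = (-6)·(-4) − (-2)² = 20.
det(H) > 0 and tr(H) = -10 < 0, so H is negative definite and the point is a local maximum.

local maximum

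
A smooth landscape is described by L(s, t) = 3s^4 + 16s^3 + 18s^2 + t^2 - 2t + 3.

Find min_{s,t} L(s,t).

L(s,t) separates as P(s) + Q(t) + 3, so its minimum is min P + min Q + 3.
P'(s) = 12s(s + 1)(s + 3) vanishes at s ∈ {-3, -1, 0}; Q'(t) = 2(t - 1) vanishes at t ∈ {1}.
Local minima of P (where P''>0): P(-3)=-27, P(0)=0. Local minima of Q: Q(1)=-1.
So the global minimum of L is P(-3) + Q(1) + 3 = -27 − 1 + 3 = -25, attained at (-3, 1).

-25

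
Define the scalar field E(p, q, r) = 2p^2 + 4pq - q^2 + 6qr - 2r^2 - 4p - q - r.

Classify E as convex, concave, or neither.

neither

E is quadratic, so its Hessian is the constant matrix H = [[4, 4, 0], [4, -2, 6], [0, 6, -4]].
Leading principal minors: 4, -24, -48.
Neither pattern holds ⇒ H is indefinite ⇒ neither convex nor concave.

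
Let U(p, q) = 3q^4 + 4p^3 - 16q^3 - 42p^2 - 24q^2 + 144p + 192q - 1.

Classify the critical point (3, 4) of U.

The mixed partial ∂²U/∂p∂q is 0, so the Hessian at any point is diag(U_pp, U_qq) = diag(12(2p - 7), 12(3q^2 - 8q - 4)).
At (3, 4): H = diag(-12, 144).
The eigenvalues have opposite signs, so H is indefinite: a saddle point.

saddle point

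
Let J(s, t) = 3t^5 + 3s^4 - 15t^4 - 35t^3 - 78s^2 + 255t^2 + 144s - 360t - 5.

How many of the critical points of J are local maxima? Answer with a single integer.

2

J separates as a function of s plus a function of t, so ∇J=0 decouples.
∂J/∂s = 12(s - 3)(s - 1)(s + 4) = 0 at s ∈ {-4, 1, 3}; ∂J/∂t = 15(t - 4)(t - 2)(t - 1)(t + 3) = 0 at t ∈ {-3, 1, 2, 4}.
The Hessian is diagonal: diag(J_ss, J_tt). Second derivatives: J_ss(-4)=420, J_ss(1)=-120, J_ss(3)=168; J_tt(-3)=-2100, J_tt(1)=180, J_tt(2)=-150, J_tt(4)=630.
Local maxima occur where both diagonal entries negative: (1, -3), (1, 2). Count: 2.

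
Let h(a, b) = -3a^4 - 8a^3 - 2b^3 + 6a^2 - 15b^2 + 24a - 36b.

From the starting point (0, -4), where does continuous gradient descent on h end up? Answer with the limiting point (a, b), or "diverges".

h is separable, so gradient descent decouples: a follows -∂h/∂a, b follows -∂h/∂b.
∂h/∂a = -12(a - 1)(a + 1)(a + 2); at a=0 this is 24, so a decreases.
∂h/∂b = -6(b + 2)(b + 3); at b=-4 this is -12, so b increases.
a converges to its nearest critical value -1 (a local min of the a-part); b converges to -3. The iterate converges to (-1, -3).

(-1, -3)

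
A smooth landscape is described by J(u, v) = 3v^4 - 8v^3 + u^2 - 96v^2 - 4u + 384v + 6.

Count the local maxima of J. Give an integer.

J separates as a function of u plus a function of v, so ∇J=0 decouples.
∂J/∂u = 2(u - 2) = 0 at u ∈ {2}; ∂J/∂v = 12(v - 4)(v - 2)(v + 4) = 0 at v ∈ {-4, 2, 4}.
The Hessian is diagonal: diag(J_uu, J_vv). Second derivatives: J_uu(2)=2; J_vv(-4)=576, J_vv(2)=-144, J_vv(4)=192.
Local maxima occur where both diagonal entries negative: none. Count: 0.

0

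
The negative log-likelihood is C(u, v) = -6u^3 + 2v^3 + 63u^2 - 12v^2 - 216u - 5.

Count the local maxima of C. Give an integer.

C separates as a function of u plus a function of v, so ∇C=0 decouples.
∂C/∂u = -18(u - 4)(u - 3) = 0 at u ∈ {3, 4}; ∂C/∂v = 6v(v - 4) = 0 at v ∈ {0, 4}.
The Hessian is diagonal: diag(C_uu, C_vv). Second derivatives: C_uu(3)=18, C_uu(4)=-18; C_vv(0)=-24, C_vv(4)=24.
Local maxima occur where both diagonal entries negative: (4, 0). Count: 1.

1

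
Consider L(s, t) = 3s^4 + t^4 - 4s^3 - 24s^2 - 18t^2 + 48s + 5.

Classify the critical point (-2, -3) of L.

The mixed partial ∂²L/∂s∂t is 0, so the Hessian at any point is diag(L_ss, L_tt) = diag(12(3s^2 - 2s - 4), 12(t^2 - 3)).
At (-2, -3): H = diag(144, 72).
Both eigenvalues are positive, so H is positive definite: a local minimum.

local minimum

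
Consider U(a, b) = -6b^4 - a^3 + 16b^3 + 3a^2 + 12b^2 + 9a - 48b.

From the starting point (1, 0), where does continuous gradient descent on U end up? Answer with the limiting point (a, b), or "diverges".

(-1, 1)

U is separable, so gradient descent decouples: a follows -∂U/∂a, b follows -∂U/∂b.
∂U/∂a = -3(a - 3)(a + 1); at a=1 this is 12, so a decreases.
∂U/∂b = -24(b - 2)(b - 1)(b + 1); at b=0 this is -48, so b increases.
a converges to its nearest critical value -1 (a local min of the a-part); b converges to 1. The iterate converges to (-1, 1).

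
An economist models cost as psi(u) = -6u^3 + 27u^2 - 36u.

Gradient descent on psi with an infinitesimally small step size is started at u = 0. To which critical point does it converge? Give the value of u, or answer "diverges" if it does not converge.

1

psi'(u) = -18(u - 2)(u - 1), so psi'(0) = -36.
Gradient descent moves in the -psi' direction, i.e. u is increasing.
The nearest critical point in that direction is u = 1, where psi'' = 18 > 0 (a local minimum). The iterate converges there.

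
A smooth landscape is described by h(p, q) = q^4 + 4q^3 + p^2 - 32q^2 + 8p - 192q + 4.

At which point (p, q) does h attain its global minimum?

(-4, 4)

h(p,q) separates as A(p) + B(q) + 4, so its minimum is min A + min B + 4.
A'(p) = 2p + 8 vanishes at p ∈ {-4}; B'(q) = 4(q - 4)(q + 3)(q + 4) vanishes at q ∈ {-4, -3, 4}.
Local minima of A (where A''>0): A(-4)=-16. Local minima of B: B(-4)=256, B(4)=-768.
So the global minimum of h is A(-4) + B(4) + 4 = -16 − 768 + 4 = -780, attained at (-4, 4).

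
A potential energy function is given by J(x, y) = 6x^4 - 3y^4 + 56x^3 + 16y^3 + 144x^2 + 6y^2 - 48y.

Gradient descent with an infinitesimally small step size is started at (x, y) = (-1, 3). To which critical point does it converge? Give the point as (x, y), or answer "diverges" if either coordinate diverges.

J is separable, so gradient descent decouples: x follows -∂J/∂x, y follows -∂J/∂y.
∂J/∂x = 24x(x + 3)(x + 4); at x=-1 this is -144, so x increases.
∂J/∂y = -12(y - 4)(y - 1)(y + 1); at y=3 this is 96, so y decreases.
x converges to its nearest critical value 0 (a local min of the x-part); y converges to 1. The iterate converges to (0, 1).

(0, 1)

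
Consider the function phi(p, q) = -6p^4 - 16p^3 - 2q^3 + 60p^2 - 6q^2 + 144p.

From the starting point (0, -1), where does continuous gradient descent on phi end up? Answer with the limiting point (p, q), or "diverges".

(-1, -2)

phi is separable, so gradient descent decouples: p follows -∂phi/∂p, q follows -∂phi/∂q.
∂phi/∂p = -24(p - 2)(p + 1)(p + 3); at p=0 this is 144, so p decreases.
∂phi/∂q = -6q(q + 2); at q=-1 this is 6, so q decreases.
p converges to its nearest critical value -1 (a local min of the p-part); q converges to -2. The iterate converges to (-1, -2).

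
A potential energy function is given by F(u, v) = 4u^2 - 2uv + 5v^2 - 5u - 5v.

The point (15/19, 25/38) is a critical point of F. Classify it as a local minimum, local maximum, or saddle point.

The Hessian of F is constant: H = [[8, -2], [-2, 10]].
det(H) = 8·10 − (-2)² = 76.
det(H) > 0 and tr(H) = 18 > 0, so H is positive definite and the point is a local minimum.

local minimum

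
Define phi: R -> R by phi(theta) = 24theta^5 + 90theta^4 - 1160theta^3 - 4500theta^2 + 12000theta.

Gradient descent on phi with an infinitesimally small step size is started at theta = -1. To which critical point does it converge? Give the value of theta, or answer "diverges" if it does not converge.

-4

phi'(theta) = 120(theta - 5)(theta - 1)(theta + 4)(theta + 5), so phi'(-1) = 17280.
Gradient descent moves in the -phi' direction, i.e. theta is decreasing.
The nearest critical point in that direction is theta = -4, where phi'' = 5400 > 0 (a local minimum). The iterate converges there.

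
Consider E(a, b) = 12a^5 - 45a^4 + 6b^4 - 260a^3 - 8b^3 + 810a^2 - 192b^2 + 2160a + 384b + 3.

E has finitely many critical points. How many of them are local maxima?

E separates as a function of a plus a function of b, so ∇E=0 decouples.
∂E/∂a = 60(a - 4)(a - 3)(a + 1)(a + 3) = 0 at a ∈ {-3, -1, 3, 4}; ∂E/∂b = 24(b - 4)(b - 1)(b + 4) = 0 at b ∈ {-4, 1, 4}.
The Hessian is diagonal: diag(E_aa, E_bb). Second derivatives: E_aa(-3)=-5040, E_aa(-1)=2400, E_aa(3)=-1440, E_aa(4)=2100; E_bb(-4)=960, E_bb(1)=-360, E_bb(4)=576.
Local maxima occur where both diagonal entries negative: (-3, 1), (3, 1). Count: 2.

2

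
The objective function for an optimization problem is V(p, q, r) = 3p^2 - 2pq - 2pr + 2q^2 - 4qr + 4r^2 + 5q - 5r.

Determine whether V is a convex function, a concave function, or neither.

V is quadratic, so its Hessian is the constant matrix H = [[6, -2, -2], [-2, 4, -4], [-2, -4, 8]].
Leading principal minors: 6, 20, 16.
All positive ⇒ H ≻ 0 ⇒ convex.

convex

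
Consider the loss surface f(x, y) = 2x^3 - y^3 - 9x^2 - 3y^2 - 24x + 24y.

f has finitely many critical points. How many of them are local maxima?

1

f separates as a function of x plus a function of y, so ∇f=0 decouples.
∂f/∂x = 6(x - 4)(x + 1) = 0 at x ∈ {-1, 4}; ∂f/∂y = -3(y - 2)(y + 4) = 0 at y ∈ {-4, 2}.
The Hessian is diagonal: diag(f_xx, f_yy). Second derivatives: f_xx(-1)=-30, f_xx(4)=30; f_yy(-4)=18, f_yy(2)=-18.
Local maxima occur where both diagonal entries negative: (-1, 2). Count: 1.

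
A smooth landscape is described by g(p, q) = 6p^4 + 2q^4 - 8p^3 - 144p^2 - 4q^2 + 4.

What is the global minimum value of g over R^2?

-1278

g(p,q) separates as A(p) + B(q) + 4, so its minimum is min A + min B + 4.
A'(p) = 24p(p - 4)(p + 3) vanishes at p ∈ {-3, 0, 4}; B'(q) = 8q(q - 1)(q + 1) vanishes at q ∈ {-1, 0, 1}.
Local minima of A (where A''>0): A(-3)=-594, A(4)=-1280. Local minima of B: B(-1)=-2, B(1)=-2.
So the global minimum of g is A(4) + B(-1) + 4 = -1280 − 2 + 4 = -1278, attained at (4, -1).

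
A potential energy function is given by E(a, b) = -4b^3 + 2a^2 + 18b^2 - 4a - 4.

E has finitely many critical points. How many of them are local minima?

1

E separates as a function of a plus a function of b, so ∇E=0 decouples.
∂E/∂a = 4(a - 1) = 0 at a ∈ {1}; ∂E/∂b = -12b(b - 3) = 0 at b ∈ {0, 3}.
The Hessian is diagonal: diag(E_aa, E_bb). Second derivatives: E_aa(1)=4; E_bb(0)=36, E_bb(3)=-36.
Local minima occur where both diagonal entries positive: (1, 0). Count: 1.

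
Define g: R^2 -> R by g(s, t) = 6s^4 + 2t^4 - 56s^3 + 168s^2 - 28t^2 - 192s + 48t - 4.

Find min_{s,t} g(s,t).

g(s,t) separates as P(s) + Q(t) − 4, so its minimum is min P + min Q − 4.
P'(s) = 24(s - 4)(s - 2)(s - 1) vanishes at s ∈ {1, 2, 4}; Q'(t) = 8(t - 2)(t - 1)(t + 3) vanishes at t ∈ {-3, 1, 2}.
Local minima of P (where P''>0): P(1)=-74, P(4)=-128. Local minima of Q: Q(-3)=-234, Q(2)=16.
So the global minimum of g is P(4) + Q(-3) − 4 = -128 − 234 − 4 = -366, attained at (4, -3).

-366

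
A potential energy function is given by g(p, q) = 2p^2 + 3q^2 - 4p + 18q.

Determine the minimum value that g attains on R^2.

-29

g(p,q) separates as A(p) + B(q), so its minimum is min A + min B.
A'(p) = 4p - 4 vanishes at p ∈ {1}; B'(q) = 6q + 18 vanishes at q ∈ {-3}.
Local minima of A (where A''>0): A(1)=-2. Local minima of B: B(-3)=-27.
So the global minimum of g is A(1) + B(-3) = -2 − 27 = -29, attained at (1, -3).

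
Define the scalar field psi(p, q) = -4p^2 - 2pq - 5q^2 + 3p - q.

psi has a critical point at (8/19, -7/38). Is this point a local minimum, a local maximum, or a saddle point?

The Hessian of psi is constant: H = [[-8, -2], [-2, -10]].
det(H) = (-8)·(-10) − (-2)² = 76.
det(H) > 0 and tr(H) = -18 < 0, so H is negative definite and the point is a local maximum.

local maximum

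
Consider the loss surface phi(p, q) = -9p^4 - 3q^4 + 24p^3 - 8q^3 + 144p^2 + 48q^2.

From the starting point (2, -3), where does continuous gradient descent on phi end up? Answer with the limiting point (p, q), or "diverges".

(0, 0)

phi is separable, so gradient descent decouples: p follows -∂phi/∂p, q follows -∂phi/∂q.
∂phi/∂p = -36p(p - 4)(p + 2); at p=2 this is 576, so p decreases.
∂phi/∂q = -12q(q - 2)(q + 4); at q=-3 this is -180, so q increases.
p converges to its nearest critical value 0 (a local min of the p-part); q converges to 0. The iterate converges to (0, 0).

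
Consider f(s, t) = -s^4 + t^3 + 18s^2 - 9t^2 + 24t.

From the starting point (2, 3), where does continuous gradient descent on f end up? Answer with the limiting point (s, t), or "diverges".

(0, 4)

f is separable, so gradient descent decouples: s follows -∂f/∂s, t follows -∂f/∂t.
∂f/∂s = -4s(s - 3)(s + 3); at s=2 this is 40, so s decreases.
∂f/∂t = 3(t - 4)(t - 2); at t=3 this is -3, so t increases.
s converges to its nearest critical value 0 (a local min of the s-part); t converges to 4. The iterate converges to (0, 4).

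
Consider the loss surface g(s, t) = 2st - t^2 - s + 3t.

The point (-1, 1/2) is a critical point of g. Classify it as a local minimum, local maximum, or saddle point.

saddle point

The Hessian of g is constant: H = [[0, 2], [2, -2]].
det(H) = 0·(-2) − 2² = -4.
Since det(H) < 0, H is indefinite and the critical point is a saddle point.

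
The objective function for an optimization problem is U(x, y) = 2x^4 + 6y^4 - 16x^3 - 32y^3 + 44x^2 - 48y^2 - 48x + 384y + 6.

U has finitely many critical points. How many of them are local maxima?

U separates as a function of x plus a function of y, so ∇U=0 decouples.
∂U/∂x = 8(x - 3)(x - 2)(x - 1) = 0 at x ∈ {1, 2, 3}; ∂U/∂y = 24(y - 4)(y - 2)(y + 2) = 0 at y ∈ {-2, 2, 4}.
The Hessian is diagonal: diag(U_xx, U_yy). Second derivatives: U_xx(1)=16, U_xx(2)=-8, U_xx(3)=16; U_yy(-2)=576, U_yy(2)=-192, U_yy(4)=288.
Local maxima occur where both diagonal entries negative: (2, 2). Count: 1.

1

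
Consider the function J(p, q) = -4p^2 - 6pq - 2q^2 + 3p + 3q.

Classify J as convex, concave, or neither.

J is quadratic, so its Hessian is the constant matrix H = [[-8, -6], [-6, -4]].
det(H) = -4, tr(H) = -12.
det(H) < 0, so H is indefinite: neither convex nor concave.

neither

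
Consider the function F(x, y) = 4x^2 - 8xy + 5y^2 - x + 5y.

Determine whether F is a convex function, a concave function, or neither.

convex

F is quadratic, so its Hessian is the constant matrix H = [[8, -8], [-8, 10]].
det(H) = 16, tr(H) = 18.
det(H) > 0 and tr(H) > 0, so H is positive definite everywhere: convex.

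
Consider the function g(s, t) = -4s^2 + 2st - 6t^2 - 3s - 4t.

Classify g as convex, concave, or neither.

g is quadratic, so its Hessian is the constant matrix H = [[-8, 2], [2, -12]].
det(H) = 92, tr(H) = -20.
det(H) > 0 and tr(H) < 0, so H is negative definite everywhere: concave.

concave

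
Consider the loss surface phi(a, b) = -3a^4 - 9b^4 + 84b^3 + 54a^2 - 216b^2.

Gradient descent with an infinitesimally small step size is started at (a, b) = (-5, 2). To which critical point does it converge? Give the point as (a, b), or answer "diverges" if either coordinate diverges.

phi is separable, so gradient descent decouples: a follows -∂phi/∂a, b follows -∂phi/∂b.
∂phi/∂a = -12a(a - 3)(a + 3); at a=-5 this is 960, so a decreases.
∂phi/∂b = -36b(b - 4)(b - 3); at b=2 this is -144, so b increases.
The a-coordinate has no critical point in that direction and runs off to infinity.

diverges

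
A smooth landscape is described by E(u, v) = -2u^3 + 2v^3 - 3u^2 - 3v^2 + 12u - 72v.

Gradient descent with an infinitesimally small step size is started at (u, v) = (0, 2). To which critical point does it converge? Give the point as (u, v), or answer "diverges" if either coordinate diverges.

E is separable, so gradient descent decouples: u follows -∂E/∂u, v follows -∂E/∂v.
∂E/∂u = -6(u - 1)(u + 2); at u=0 this is 12, so u decreases.
∂E/∂v = 6(v - 4)(v + 3); at v=2 this is -60, so v increases.
u converges to its nearest critical value -2 (a local min of the u-part); v converges to 4. The iterate converges to (-2, 4).

(-2, 4)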